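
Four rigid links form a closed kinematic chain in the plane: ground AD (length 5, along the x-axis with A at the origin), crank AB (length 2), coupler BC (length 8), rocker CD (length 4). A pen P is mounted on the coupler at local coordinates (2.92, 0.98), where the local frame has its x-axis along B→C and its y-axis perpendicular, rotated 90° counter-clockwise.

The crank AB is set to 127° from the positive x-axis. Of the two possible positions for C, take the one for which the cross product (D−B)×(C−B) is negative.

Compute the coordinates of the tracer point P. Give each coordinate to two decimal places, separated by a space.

1.57 0.27

A=(0,0), D=(5.00,0)
B = A + 2.00·(cos127°, sin127°) = (-1.2036, 1.5973)
|BD| = 6.4060
circle(B,8.00) ∩ circle(D,4.00): a=6.9495, h=3.9629
  candidates: C₊=(6.5145,3.7022) cross=25.386; C₋=(4.5383,-3.9733) cross=-25.386
  mode - wants cross < 0 → take C=(4.5383,-3.9733) (cross=-25.386)
ex = (C−B)/|BC| = (0.7177,-0.6963); ey = (0.6963,0.7177)
P = B + 2.92·ex + 0.98·ey = (1.5745,0.2674)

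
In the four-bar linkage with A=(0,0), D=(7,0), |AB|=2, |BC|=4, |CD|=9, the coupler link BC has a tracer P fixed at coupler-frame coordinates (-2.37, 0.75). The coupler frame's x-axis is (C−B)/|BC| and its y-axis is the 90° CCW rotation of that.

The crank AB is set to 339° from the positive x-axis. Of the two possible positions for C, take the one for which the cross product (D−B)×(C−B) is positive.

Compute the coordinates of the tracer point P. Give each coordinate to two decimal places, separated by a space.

A=(0,0), D=(7.00,0)
B = A + 2.00·(cos339°, sin339°) = (1.8672, -0.7167)
|BD| = 5.1826
circle(B,4.00) ∩ circle(D,9.00): a=-3.6796, h=1.5686
  candidates: C₊=(-1.9940,0.3279) cross=8.129; C₋=(-1.5602,-2.7791) cross=-8.129
  mode + wants cross > 0 → take C=(-1.9940,0.3279) (cross=8.129)
ex = (C−B)/|BC| = (-0.9653,0.2612); ey = (-0.2612,-0.9653)
P = B + -2.37·ex + 0.75·ey = (3.9590,-2.0596)

3.96 -2.06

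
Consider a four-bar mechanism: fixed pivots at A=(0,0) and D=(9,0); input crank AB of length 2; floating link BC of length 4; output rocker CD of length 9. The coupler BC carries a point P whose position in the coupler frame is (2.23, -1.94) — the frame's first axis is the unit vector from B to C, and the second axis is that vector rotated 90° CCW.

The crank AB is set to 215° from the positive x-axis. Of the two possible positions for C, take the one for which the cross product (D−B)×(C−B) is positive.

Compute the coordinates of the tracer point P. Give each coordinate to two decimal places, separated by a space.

1.14 -0.15

A=(0,0), D=(9.00,0)
B = A + 2.00·(cos215°, sin215°) = (-1.6383, -1.1472)
|BD| = 10.7000
circle(B,4.00) ∩ circle(D,9.00): a=2.3126, h=3.2637
  candidates: C₊=(0.3111,2.3457) cross=34.922; C₋=(1.0109,-4.1441) cross=-34.922
  mode + wants cross > 0 → take C=(0.3111,2.3457) (cross=34.922)
ex = (C−B)/|BC| = (0.4873,0.8732); ey = (-0.8732,0.4873)
P = B + 2.23·ex + -1.94·ey = (1.1425,-0.1453)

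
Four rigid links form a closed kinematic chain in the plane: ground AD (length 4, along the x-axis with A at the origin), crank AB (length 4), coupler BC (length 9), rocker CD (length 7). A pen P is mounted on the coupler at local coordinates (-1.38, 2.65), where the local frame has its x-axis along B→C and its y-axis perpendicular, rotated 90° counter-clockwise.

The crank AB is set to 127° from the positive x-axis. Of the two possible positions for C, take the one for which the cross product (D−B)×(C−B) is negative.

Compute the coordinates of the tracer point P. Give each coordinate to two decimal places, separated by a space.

-0.16 5.16

A=(0,0), D=(4.00,0)
B = A + 4.00·(cos127°, sin127°) = (-2.4073, 3.1945)
|BD| = 7.1595
circle(B,9.00) ∩ circle(D,7.00): a=5.8145, h=6.8696
  candidates: C₊=(5.8616,6.7479) cross=49.183; C₋=(-0.2688,-5.5477) cross=-49.183
  mode - wants cross < 0 → take C=(-0.2688,-5.5477) (cross=-49.183)
ex = (C−B)/|BC| = (0.2376,-0.9714); ey = (0.9714,0.2376)
P = B + -1.38·ex + 2.65·ey = (-0.1610,5.1647)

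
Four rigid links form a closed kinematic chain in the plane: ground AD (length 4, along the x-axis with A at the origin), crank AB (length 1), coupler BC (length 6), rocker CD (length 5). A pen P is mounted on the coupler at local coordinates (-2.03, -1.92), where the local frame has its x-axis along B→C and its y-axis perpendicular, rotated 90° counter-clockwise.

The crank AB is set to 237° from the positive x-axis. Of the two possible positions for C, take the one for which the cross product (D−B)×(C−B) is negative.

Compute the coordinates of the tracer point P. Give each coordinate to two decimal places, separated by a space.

-3.34 -0.82

A=(0,0), D=(4.00,0)
B = A + 1.00·(cos237°, sin237°) = (-0.5446, -0.8387)
|BD| = 4.6214
circle(B,6.00) ∩ circle(D,5.00): a=3.5008, h=4.8728
  candidates: C₊=(2.0137,4.5885) cross=22.519; C₋=(3.7823,-4.9953) cross=-22.519
  mode - wants cross < 0 → take C=(3.7823,-4.9953) (cross=-22.519)
ex = (C−B)/|BC| = (0.7212,-0.6928); ey = (0.6928,0.7212)
P = B + -2.03·ex + -1.92·ey = (-3.3387,-0.8170)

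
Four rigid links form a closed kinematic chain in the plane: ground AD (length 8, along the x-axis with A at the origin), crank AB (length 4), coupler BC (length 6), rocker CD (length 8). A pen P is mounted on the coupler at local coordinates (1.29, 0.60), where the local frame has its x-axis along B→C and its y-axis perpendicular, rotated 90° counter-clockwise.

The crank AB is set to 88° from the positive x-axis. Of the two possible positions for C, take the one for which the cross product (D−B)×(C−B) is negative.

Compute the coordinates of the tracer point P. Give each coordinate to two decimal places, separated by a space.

A=(0,0), D=(8.00,0)
B = A + 4.00·(cos88°, sin88°) = (0.1396, 3.9976)
|BD| = 8.8185
circle(B,6.00) ∩ circle(D,8.00): a=2.8217, h=5.2951
  candidates: C₊=(5.0551,7.4382) cross=46.695; C₋=(0.2544,-2.0013) cross=-46.695
  mode - wants cross < 0 → take C=(0.2544,-2.0013) (cross=-46.695)
ex = (C−B)/|BC| = (0.0191,-0.9998); ey = (0.9998,0.0191)
P = B + 1.29·ex + 0.60·ey = (0.7642,2.7193)

0.76 2.72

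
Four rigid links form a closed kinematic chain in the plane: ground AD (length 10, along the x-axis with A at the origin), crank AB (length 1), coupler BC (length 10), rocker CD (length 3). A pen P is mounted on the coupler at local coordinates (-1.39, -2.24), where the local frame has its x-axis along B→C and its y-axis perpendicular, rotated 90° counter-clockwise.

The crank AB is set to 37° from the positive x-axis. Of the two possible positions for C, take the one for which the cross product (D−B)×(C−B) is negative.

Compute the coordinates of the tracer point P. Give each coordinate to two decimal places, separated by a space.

-1.30 -0.99

A=(0,0), D=(10.00,0)
B = A + 1.00·(cos37°, sin37°) = (0.7986, 0.6018)
|BD| = 9.2210
circle(B,10.00) ∩ circle(D,3.00): a=9.5449, h=2.9825
  candidates: C₊=(10.5178,2.9550) cross=27.501; C₋=(10.1285,-2.9972) cross=-27.501
  mode - wants cross < 0 → take C=(10.1285,-2.9972) (cross=-27.501)
ex = (C−B)/|BC| = (0.9330,-0.3599); ey = (0.3599,0.9330)
P = B + -1.39·ex + -2.24·ey = (-1.3044,-0.9878)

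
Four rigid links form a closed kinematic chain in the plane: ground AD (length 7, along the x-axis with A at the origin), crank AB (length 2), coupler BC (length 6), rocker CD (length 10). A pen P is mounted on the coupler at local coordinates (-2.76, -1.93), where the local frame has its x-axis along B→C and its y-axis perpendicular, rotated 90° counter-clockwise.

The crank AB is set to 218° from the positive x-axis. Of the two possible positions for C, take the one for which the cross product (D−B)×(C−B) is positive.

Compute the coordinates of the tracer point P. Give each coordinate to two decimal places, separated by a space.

0.45 -3.92

A=(0,0), D=(7.00,0)
B = A + 2.00·(cos218°, sin218°) = (-1.5760, -1.2313)
|BD| = 8.6640
circle(B,6.00) ∩ circle(D,10.00): a=0.6385, h=5.9659
  candidates: C₊=(-1.7919,4.7648) cross=51.689; C₋=(-0.0961,-7.0459) cross=-51.689
  mode + wants cross > 0 → take C=(-1.7919,4.7648) (cross=51.689)
ex = (C−B)/|BC| = (-0.0360,0.9994); ey = (-0.9994,-0.0360)
P = B + -2.76·ex + -1.93·ey = (0.4520,-3.9201)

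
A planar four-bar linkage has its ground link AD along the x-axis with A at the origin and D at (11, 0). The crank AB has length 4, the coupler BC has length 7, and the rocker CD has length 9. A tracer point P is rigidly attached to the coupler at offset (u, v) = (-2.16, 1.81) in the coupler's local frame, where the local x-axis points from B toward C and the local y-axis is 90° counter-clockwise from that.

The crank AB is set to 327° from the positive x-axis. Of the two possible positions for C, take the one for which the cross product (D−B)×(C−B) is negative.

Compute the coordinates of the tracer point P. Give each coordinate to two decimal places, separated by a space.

3.74 0.61

A=(0,0), D=(11.00,0)
B = A + 4.00·(cos327°, sin327°) = (3.3547, -2.1786)
|BD| = 7.9497
circle(B,7.00) ∩ circle(D,9.00): a=1.9622, h=6.7194
  candidates: C₊=(3.4003,4.8213) cross=53.417; C₋=(7.0831,-8.1030) cross=-53.417
  mode - wants cross < 0 → take C=(7.0831,-8.1030) (cross=-53.417)
ex = (C−B)/|BC| = (0.5326,-0.8463); ey = (0.8463,0.5326)
P = B + -2.16·ex + 1.81·ey = (3.7361,0.6136)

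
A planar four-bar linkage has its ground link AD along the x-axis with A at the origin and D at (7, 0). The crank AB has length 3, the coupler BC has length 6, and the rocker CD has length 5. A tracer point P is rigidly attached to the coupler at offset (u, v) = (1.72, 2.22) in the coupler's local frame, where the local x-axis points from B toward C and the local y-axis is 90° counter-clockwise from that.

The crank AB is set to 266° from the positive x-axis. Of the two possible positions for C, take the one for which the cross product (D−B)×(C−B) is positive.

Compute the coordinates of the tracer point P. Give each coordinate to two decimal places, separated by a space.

A=(0,0), D=(7.00,0)
B = A + 3.00·(cos266°, sin266°) = (-0.2093, -2.9927)
|BD| = 7.8058
circle(B,6.00) ∩ circle(D,5.00): a=4.6075, h=3.8433
  candidates: C₊=(2.5726,2.3234) cross=30.000; C₋=(5.5196,-4.7758) cross=-30.000
  mode + wants cross > 0 → take C=(2.5726,2.3234) (cross=30.000)
ex = (C−B)/|BC| = (0.4636,0.8860); ey = (-0.8860,0.4636)
P = B + 1.72·ex + 2.22·ey = (-1.3788,-0.4394)

-1.38 -0.44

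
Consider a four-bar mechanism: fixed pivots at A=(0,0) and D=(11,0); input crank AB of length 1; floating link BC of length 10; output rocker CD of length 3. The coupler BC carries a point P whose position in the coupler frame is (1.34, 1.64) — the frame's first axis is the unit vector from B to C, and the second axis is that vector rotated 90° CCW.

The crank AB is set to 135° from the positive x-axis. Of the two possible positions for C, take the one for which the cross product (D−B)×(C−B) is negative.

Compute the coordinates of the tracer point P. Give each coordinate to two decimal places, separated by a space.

A=(0,0), D=(11.00,0)
B = A + 1.00·(cos135°, sin135°) = (-0.7071, 0.7071)
|BD| = 11.7284
circle(B,10.00) ∩ circle(D,3.00): a=9.7437, h=2.2496
  candidates: C₊=(9.1545,2.3652) cross=26.384; C₋=(8.8832,-2.1259) cross=-26.384
  mode - wants cross < 0 → take C=(8.8832,-2.1259) (cross=-26.384)
ex = (C−B)/|BC| = (0.9590,-0.2833); ey = (0.2833,0.9590)
P = B + 1.34·ex + 1.64·ey = (1.0426,1.9003)

1.04 1.90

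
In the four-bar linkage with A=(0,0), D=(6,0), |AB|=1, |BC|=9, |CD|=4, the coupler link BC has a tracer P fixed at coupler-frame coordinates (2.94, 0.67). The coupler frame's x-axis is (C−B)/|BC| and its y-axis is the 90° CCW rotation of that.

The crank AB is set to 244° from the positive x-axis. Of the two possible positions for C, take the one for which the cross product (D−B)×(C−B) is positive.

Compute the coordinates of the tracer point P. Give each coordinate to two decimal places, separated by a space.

A=(0,0), D=(6.00,0)
B = A + 1.00·(cos244°, sin244°) = (-0.4384, -0.8988)
|BD| = 6.5008
circle(B,9.00) ∩ circle(D,4.00): a=8.2498, h=3.5974
  candidates: C₊=(7.2348,3.8046) cross=23.386; C₋=(8.2296,-3.3210) cross=-23.386
  mode + wants cross > 0 → take C=(7.2348,3.8046) (cross=23.386)
ex = (C−B)/|BC| = (0.8526,0.5226); ey = (-0.5226,0.8526)
P = B + 2.94·ex + 0.67·ey = (1.7181,1.2089)

1.72 1.21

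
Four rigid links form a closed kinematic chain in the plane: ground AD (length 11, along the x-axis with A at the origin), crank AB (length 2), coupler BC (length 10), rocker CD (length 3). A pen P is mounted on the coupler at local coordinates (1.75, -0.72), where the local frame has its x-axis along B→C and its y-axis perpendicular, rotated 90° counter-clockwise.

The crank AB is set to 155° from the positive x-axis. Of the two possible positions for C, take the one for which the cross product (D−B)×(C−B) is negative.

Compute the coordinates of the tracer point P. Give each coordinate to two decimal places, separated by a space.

-0.19 -0.13

A=(0,0), D=(11.00,0)
B = A + 2.00·(cos155°, sin155°) = (-1.8126, 0.8452)
|BD| = 12.8405
circle(B,10.00) ∩ circle(D,3.00): a=9.9637, h=0.8511
  candidates: C₊=(8.1855,1.0386) cross=10.928; C₋=(8.0735,-0.6599) cross=-10.928
  mode - wants cross < 0 → take C=(8.0735,-0.6599) (cross=-10.928)
ex = (C−B)/|BC| = (0.9886,-0.1505); ey = (0.1505,0.9886)
P = B + 1.75·ex + -0.72·ey = (-0.1909,-0.1300)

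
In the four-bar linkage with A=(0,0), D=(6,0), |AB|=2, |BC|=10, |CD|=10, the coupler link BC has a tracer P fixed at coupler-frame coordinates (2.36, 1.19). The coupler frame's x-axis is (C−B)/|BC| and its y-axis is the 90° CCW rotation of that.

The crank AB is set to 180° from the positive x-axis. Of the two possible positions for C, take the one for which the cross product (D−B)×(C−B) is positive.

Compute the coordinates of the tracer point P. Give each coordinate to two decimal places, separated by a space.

A=(0,0), D=(6.00,0)
B = A + 2.00·(cos180°, sin180°) = (-2.0000, 0.0000)
|BD| = 8.0000
circle(B,10.00) ∩ circle(D,10.00): a=4.0000, h=9.1652
  candidates: C₊=(2.0000,9.1652) cross=73.321; C₋=(2.0000,-9.1652) cross=-73.321
  mode + wants cross > 0 → take C=(2.0000,9.1652) (cross=73.321)
ex = (C−B)/|BC| = (0.4000,0.9165); ey = (-0.9165,0.4000)
P = B + 2.36·ex + 1.19·ey = (-2.1467,2.6390)

-2.15 2.64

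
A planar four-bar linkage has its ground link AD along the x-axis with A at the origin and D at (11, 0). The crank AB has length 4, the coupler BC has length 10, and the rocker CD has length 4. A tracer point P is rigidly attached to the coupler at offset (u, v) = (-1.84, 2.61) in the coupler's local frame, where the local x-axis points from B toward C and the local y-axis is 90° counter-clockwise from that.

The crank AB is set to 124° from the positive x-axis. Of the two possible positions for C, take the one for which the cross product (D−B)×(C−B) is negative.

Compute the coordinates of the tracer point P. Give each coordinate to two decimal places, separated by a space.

-2.96 6.43

A=(0,0), D=(11.00,0)
B = A + 4.00·(cos124°, sin124°) = (-2.2368, 3.3162)
|BD| = 13.6458
circle(B,10.00) ∩ circle(D,4.00): a=9.9008, h=1.4052
  candidates: C₊=(7.7087,2.2732) cross=19.175; C₋=(7.0257,-0.4529) cross=-19.175
  mode - wants cross < 0 → take C=(7.0257,-0.4529) (cross=-19.175)
ex = (C−B)/|BC| = (0.9262,-0.3769); ey = (0.3769,0.9262)
P = B + -1.84·ex + 2.61·ey = (-2.9573,6.4272)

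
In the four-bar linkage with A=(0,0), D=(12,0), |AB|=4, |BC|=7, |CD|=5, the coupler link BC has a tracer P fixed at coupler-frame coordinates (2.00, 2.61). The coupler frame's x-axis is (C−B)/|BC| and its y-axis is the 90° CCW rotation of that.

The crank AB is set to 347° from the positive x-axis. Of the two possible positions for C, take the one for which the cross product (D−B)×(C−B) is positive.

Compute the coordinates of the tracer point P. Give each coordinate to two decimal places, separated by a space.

3.53 2.37

A=(0,0), D=(12.00,0)
B = A + 4.00·(cos347°, sin347°) = (3.8975, -0.8998)
|BD| = 8.1523
circle(B,7.00) ∩ circle(D,5.00): a=5.5481, h=4.2683
  candidates: C₊=(8.9406,3.9548) cross=34.796; C₋=(9.8828,-4.5296) cross=-34.796
  mode + wants cross > 0 → take C=(8.9406,3.9548) (cross=34.796)
ex = (C−B)/|BC| = (0.7204,0.6935); ey = (-0.6935,0.7204)
P = B + 2.00·ex + 2.61·ey = (3.5283,2.3676)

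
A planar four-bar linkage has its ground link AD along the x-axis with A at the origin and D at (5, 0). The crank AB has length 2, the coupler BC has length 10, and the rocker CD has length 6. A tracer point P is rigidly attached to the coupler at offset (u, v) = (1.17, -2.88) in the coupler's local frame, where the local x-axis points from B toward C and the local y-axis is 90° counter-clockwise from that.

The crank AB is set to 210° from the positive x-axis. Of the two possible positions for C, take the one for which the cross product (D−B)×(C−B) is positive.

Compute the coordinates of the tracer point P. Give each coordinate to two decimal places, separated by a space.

A=(0,0), D=(5.00,0)
B = A + 2.00·(cos210°, sin210°) = (-1.7321, -1.0000)
|BD| = 6.8059
circle(B,10.00) ∩ circle(D,6.00): a=8.1047, h=5.8577
  candidates: C₊=(5.4241,5.9850) cross=39.867; C₋=(7.1454,-5.6033) cross=-39.867
  mode + wants cross > 0 → take C=(5.4241,5.9850) (cross=39.867)
ex = (C−B)/|BC| = (0.7156,0.6985); ey = (-0.6985,0.7156)
P = B + 1.17·ex + -2.88·ey = (1.1169,-2.2437)

1.12 -2.24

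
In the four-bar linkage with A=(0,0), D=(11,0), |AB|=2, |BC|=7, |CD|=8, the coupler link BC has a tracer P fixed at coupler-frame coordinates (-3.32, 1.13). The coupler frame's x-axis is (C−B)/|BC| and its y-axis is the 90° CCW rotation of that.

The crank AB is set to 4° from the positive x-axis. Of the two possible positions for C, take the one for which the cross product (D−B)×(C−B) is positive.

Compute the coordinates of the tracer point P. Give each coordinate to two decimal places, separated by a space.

-0.74 -2.05

A=(0,0), D=(11.00,0)
B = A + 2.00·(cos4°, sin4°) = (1.9951, 0.1395)
|BD| = 9.0060
circle(B,7.00) ∩ circle(D,8.00): a=3.6702, h=5.9607
  candidates: C₊=(5.7572,6.0426) cross=53.682; C₋=(5.5725,-5.8773) cross=-53.682
  mode + wants cross > 0 → take C=(5.7572,6.0426) (cross=53.682)
ex = (C−B)/|BC| = (0.5374,0.8433); ey = (-0.8433,0.5374)
P = B + -3.32·ex + 1.13·ey = (-0.7421,-2.0529)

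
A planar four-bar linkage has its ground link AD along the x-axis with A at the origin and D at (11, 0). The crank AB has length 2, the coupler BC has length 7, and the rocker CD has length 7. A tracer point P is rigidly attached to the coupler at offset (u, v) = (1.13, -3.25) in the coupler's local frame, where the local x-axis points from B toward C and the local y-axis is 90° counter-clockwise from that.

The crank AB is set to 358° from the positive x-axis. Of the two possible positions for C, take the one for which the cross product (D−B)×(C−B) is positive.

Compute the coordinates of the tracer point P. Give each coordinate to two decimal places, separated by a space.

A=(0,0), D=(11.00,0)
B = A + 2.00·(cos358°, sin358°) = (1.9988, -0.0698)
|BD| = 9.0015
circle(B,7.00) ∩ circle(D,7.00): a=4.5007, h=5.3613
  candidates: C₊=(6.4578,5.3262) cross=48.259; C₋=(6.5410,-5.3960) cross=-48.259
  mode + wants cross > 0 → take C=(6.4578,5.3262) (cross=48.259)
ex = (C−B)/|BC| = (0.6370,0.7709); ey = (-0.7709,0.6370)
P = B + 1.13·ex + -3.25·ey = (5.2239,-1.2690)

5.22 -1.27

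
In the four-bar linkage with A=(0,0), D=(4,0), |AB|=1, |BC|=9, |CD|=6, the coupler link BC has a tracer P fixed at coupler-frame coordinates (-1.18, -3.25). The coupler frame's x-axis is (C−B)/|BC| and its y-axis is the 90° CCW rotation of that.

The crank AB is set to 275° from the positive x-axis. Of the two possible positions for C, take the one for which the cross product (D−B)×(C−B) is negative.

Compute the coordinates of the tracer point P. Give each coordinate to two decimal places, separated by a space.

-2.05 -3.71

A=(0,0), D=(4.00,0)
B = A + 1.00·(cos275°, sin275°) = (0.0872, -0.9962)
|BD| = 4.0377
circle(B,9.00) ∩ circle(D,6.00): a=7.5914, h=4.8344
  candidates: C₊=(6.2511,5.5617) cross=19.520; C₋=(8.6366,-3.8081) cross=-19.520
  mode - wants cross < 0 → take C=(8.6366,-3.8081) (cross=-19.520)
ex = (C−B)/|BC| = (0.9499,-0.3124); ey = (0.3124,0.9499)
P = B + -1.18·ex + -3.25·ey = (-2.0492,-3.7148)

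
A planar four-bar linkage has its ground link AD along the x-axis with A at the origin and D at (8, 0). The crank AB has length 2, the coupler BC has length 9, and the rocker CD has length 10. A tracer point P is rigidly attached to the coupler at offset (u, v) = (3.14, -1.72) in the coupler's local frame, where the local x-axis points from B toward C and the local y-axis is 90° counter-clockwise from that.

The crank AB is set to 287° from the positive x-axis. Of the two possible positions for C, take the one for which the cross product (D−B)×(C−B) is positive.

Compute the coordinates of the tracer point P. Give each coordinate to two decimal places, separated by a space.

A=(0,0), D=(8.00,0)
B = A + 2.00·(cos287°, sin287°) = (0.5847, -1.9126)
|BD| = 7.6579
circle(B,9.00) ∩ circle(D,10.00): a=2.5884, h=8.6197
  candidates: C₊=(0.9383,7.0804) cross=66.010; C₋=(5.2440,-9.6127) cross=-66.010
  mode + wants cross > 0 → take C=(0.9383,7.0804) (cross=66.010)
ex = (C−B)/|BC| = (0.0393,0.9992); ey = (-0.9992,0.0393)
P = B + 3.14·ex + -1.72·ey = (2.4268,1.1574)

2.43 1.16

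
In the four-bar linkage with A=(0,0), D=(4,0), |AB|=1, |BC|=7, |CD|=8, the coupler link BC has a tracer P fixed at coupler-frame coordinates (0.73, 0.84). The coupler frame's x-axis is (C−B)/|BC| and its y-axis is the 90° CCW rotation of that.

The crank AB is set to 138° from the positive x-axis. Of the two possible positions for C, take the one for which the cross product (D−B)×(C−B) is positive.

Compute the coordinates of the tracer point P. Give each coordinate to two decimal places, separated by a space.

A=(0,0), D=(4.00,0)
B = A + 1.00·(cos138°, sin138°) = (-0.7431, 0.6691)
|BD| = 4.7901
circle(B,7.00) ∩ circle(D,8.00): a=0.8293, h=6.9507
  candidates: C₊=(1.0490,7.4358) cross=33.295; C₋=(-0.8929,-6.3293) cross=-33.295
  mode + wants cross > 0 → take C=(1.0490,7.4358) (cross=33.295)
ex = (C−B)/|BC| = (0.2560,0.9667); ey = (-0.9667,0.2560)
P = B + 0.73·ex + 0.84·ey = (-1.3683,1.5899)

-1.37 1.59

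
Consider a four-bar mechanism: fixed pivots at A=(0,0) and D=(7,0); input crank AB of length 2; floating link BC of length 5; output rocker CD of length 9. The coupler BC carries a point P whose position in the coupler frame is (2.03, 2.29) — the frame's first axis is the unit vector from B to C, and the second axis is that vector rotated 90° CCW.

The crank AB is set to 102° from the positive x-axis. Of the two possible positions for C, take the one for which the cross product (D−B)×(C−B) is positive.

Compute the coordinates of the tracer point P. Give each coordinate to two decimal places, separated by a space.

-2.02 4.56

A=(0,0), D=(7.00,0)
B = A + 2.00·(cos102°, sin102°) = (-0.4158, 1.9563)
|BD| = 7.6695
circle(B,5.00) ∩ circle(D,9.00): a=0.1839, h=4.9966
  candidates: C₊=(1.0365,6.7407) cross=38.322; C₋=(-1.5125,-2.9220) cross=-38.322
  mode + wants cross > 0 → take C=(1.0365,6.7407) (cross=38.322)
ex = (C−B)/|BC| = (0.2905,0.9569); ey = (-0.9569,0.2905)
P = B + 2.03·ex + 2.29·ey = (-2.0174,4.5640)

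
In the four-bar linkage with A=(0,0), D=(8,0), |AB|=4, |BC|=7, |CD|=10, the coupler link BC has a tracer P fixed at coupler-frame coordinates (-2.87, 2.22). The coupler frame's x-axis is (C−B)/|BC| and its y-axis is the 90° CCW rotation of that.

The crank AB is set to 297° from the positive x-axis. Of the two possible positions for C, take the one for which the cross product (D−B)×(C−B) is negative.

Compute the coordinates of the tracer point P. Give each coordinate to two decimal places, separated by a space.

A=(0,0), D=(8.00,0)
B = A + 4.00·(cos297°, sin297°) = (1.8160, -3.5640)
|BD| = 7.1375
circle(B,7.00) ∩ circle(D,10.00): a=-0.0039, h=7.0000
  candidates: C₊=(-1.6827,2.4989) cross=49.963; C₋=(5.3079,-9.6308) cross=-49.963
  mode - wants cross < 0 → take C=(5.3079,-9.6308) (cross=-49.963)
ex = (C−B)/|BC| = (0.4989,-0.8667); ey = (0.8667,0.4989)
P = B + -2.87·ex + 2.22·ey = (2.3083,0.0308)

2.31 0.03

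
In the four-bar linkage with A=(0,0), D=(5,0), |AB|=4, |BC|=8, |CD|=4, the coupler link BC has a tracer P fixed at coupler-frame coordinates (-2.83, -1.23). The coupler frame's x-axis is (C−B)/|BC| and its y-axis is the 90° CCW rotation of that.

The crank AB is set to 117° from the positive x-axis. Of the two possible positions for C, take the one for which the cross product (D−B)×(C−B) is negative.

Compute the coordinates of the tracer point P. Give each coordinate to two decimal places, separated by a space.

A=(0,0), D=(5.00,0)
B = A + 4.00·(cos117°, sin117°) = (-1.8160, 3.5640)
|BD| = 7.6915
circle(B,8.00) ∩ circle(D,4.00): a=6.9661, h=3.9337
  candidates: C₊=(6.1799,3.8220) cross=30.256; C₋=(2.5344,-3.1497) cross=-30.256
  mode - wants cross < 0 → take C=(2.5344,-3.1497) (cross=-30.256)
ex = (C−B)/|BC| = (0.5438,-0.8392); ey = (0.8392,0.5438)
P = B + -2.83·ex + -1.23·ey = (-4.3871,5.2701)

-4.39 5.27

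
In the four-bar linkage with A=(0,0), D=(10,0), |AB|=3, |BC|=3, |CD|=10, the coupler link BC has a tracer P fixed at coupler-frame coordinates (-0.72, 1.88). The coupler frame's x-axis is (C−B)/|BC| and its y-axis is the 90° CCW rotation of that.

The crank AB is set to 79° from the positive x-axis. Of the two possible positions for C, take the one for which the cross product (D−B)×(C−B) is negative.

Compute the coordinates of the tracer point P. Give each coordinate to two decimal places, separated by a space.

A=(0,0), D=(10.00,0)
B = A + 3.00·(cos79°, sin79°) = (0.5724, 2.9449)
|BD| = 9.8768
circle(B,3.00) ∩ circle(D,10.00): a=0.3317, h=2.9816
  candidates: C₊=(1.7780,5.6920) cross=29.449; C₋=(-0.0000,0.0000) cross=-29.449
  mode - wants cross < 0 → take C=(-0.0000,0.0000) (cross=-29.449)
ex = (C−B)/|BC| = (-0.1908,-0.9816); ey = (0.9816,-0.1908)
P = B + -0.72·ex + 1.88·ey = (2.5553,3.2929)

2.56 3.29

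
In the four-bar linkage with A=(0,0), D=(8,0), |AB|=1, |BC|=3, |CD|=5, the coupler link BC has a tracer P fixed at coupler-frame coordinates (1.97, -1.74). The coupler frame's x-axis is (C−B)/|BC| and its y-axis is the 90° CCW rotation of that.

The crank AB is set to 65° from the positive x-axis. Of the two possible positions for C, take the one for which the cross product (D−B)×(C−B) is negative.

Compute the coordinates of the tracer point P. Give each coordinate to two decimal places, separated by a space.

1.28 -1.58

A=(0,0), D=(8.00,0)
B = A + 1.00·(cos65°, sin65°) = (0.4226, 0.9063)
|BD| = 7.6314
circle(B,3.00) ∩ circle(D,5.00): a=2.7674, h=1.1582
  candidates: C₊=(3.3080,1.7277) cross=8.839; C₋=(3.0329,-0.5724) cross=-8.839
  mode - wants cross < 0 → take C=(3.0329,-0.5724) (cross=-8.839)
ex = (C−B)/|BC| = (0.8701,-0.4929); ey = (0.4929,0.8701)
P = B + 1.97·ex + -1.74·ey = (1.2790,-1.5787)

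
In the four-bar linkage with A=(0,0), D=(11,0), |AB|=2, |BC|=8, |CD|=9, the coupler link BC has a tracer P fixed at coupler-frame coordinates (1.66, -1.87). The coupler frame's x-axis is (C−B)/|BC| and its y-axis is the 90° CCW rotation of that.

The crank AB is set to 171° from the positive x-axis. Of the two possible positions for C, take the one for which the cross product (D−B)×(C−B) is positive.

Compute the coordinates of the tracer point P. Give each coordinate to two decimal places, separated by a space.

A=(0,0), D=(11.00,0)
B = A + 2.00·(cos171°, sin171°) = (-1.9754, 0.3129)
|BD| = 12.9791
circle(B,8.00) ∩ circle(D,9.00): a=5.8347, h=5.4733
  candidates: C₊=(3.9895,5.6439) cross=71.038; C₋=(3.7257,-5.2994) cross=-71.038
  mode + wants cross > 0 → take C=(3.9895,5.6439) (cross=71.038)
ex = (C−B)/|BC| = (0.7456,0.6664); ey = (-0.6664,0.7456)
P = B + 1.66·ex + -1.87·ey = (0.5085,0.0248)

0.51 0.02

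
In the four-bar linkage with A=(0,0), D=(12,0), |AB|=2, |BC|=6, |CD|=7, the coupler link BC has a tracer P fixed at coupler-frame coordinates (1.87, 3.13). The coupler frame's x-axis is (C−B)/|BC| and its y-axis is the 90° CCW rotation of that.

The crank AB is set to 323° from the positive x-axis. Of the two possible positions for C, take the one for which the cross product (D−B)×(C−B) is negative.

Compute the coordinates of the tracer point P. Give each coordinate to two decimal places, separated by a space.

4.87 0.40

A=(0,0), D=(12.00,0)
B = A + 2.00·(cos323°, sin323°) = (1.5973, -1.2036)
|BD| = 10.4721
circle(B,6.00) ∩ circle(D,7.00): a=4.6154, h=3.8338
  candidates: C₊=(5.7414,3.1353) cross=40.149; C₋=(6.6227,-4.4816) cross=-40.149
  mode - wants cross < 0 → take C=(6.6227,-4.4816) (cross=-40.149)
ex = (C−B)/|BC| = (0.8376,-0.5463); ey = (0.5463,0.8376)
P = B + 1.87·ex + 3.13·ey = (4.8735,0.3963)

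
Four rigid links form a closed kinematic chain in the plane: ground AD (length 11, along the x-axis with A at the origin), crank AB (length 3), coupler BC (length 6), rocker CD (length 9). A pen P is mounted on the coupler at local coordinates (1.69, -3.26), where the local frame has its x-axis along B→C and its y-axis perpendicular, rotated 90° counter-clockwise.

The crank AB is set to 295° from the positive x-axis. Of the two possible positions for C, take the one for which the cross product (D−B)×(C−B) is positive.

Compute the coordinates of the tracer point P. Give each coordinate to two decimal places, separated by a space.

A=(0,0), D=(11.00,0)
B = A + 3.00·(cos295°, sin295°) = (1.2679, -2.7189)
|BD| = 10.1048
circle(B,6.00) ∩ circle(D,9.00): a=2.8257, h=5.2929
  candidates: C₊=(2.5652,3.1391) cross=53.484; C₋=(5.4136,-7.0563) cross=-53.484
  mode + wants cross > 0 → take C=(2.5652,3.1391) (cross=53.484)
ex = (C−B)/|BC| = (0.2162,0.9763); ey = (-0.9763,0.2162)
P = B + 1.69·ex + -3.26·ey = (4.8162,-1.7738)

4.82 -1.77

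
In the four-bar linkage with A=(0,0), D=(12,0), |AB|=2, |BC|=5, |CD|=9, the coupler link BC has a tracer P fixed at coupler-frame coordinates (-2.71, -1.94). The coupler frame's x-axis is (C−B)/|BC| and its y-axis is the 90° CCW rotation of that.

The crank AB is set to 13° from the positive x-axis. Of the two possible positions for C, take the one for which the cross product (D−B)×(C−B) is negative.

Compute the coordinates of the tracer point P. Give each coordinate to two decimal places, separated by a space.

A=(0,0), D=(12.00,0)
B = A + 2.00·(cos13°, sin13°) = (1.9487, 0.4499)
|BD| = 10.0613
circle(B,5.00) ∩ circle(D,9.00): a=2.2477, h=4.4663
  candidates: C₊=(4.3939,4.8112) cross=44.937; C₋=(3.9945,-4.1124) cross=-44.937
  mode - wants cross < 0 → take C=(3.9945,-4.1124) (cross=-44.937)
ex = (C−B)/|BC| = (0.4092,-0.9125); ey = (0.9125,0.4092)
P = B + -2.71·ex + -1.94·ey = (-0.9302,2.1289)

-0.93 2.13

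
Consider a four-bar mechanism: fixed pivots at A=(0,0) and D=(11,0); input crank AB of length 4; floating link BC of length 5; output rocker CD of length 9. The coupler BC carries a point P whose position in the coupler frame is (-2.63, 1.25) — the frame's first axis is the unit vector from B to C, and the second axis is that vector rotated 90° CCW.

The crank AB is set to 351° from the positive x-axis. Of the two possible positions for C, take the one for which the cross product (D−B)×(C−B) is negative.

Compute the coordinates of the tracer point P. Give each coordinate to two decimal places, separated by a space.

5.19 2.01

A=(0,0), D=(11.00,0)
B = A + 4.00·(cos351°, sin351°) = (3.9508, -0.6257)
|BD| = 7.0770
circle(B,5.00) ∩ circle(D,9.00): a=-0.4180, h=4.9825
  candidates: C₊=(3.0938,4.3003) cross=35.261; C₋=(3.9749,-5.6257) cross=-35.261
  mode - wants cross < 0 → take C=(3.9749,-5.6257) (cross=-35.261)
ex = (C−B)/|BC| = (0.0048,-1.0000); ey = (1.0000,0.0048)
P = B + -2.63·ex + 1.25·ey = (5.1880,2.0103)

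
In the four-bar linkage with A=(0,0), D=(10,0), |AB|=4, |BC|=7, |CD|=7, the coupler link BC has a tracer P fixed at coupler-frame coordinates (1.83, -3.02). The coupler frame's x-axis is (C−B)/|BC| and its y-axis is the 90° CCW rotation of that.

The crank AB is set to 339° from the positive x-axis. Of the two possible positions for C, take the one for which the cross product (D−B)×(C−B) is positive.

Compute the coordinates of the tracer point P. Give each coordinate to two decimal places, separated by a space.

A=(0,0), D=(10.00,0)
B = A + 4.00·(cos339°, sin339°) = (3.7343, -1.4335)
|BD| = 6.4276
circle(B,7.00) ∩ circle(D,7.00): a=3.2138, h=6.2187
  candidates: C₊=(5.4803,5.3453) cross=39.971; C₋=(8.2540,-6.7788) cross=-39.971
  mode + wants cross > 0 → take C=(5.4803,5.3453) (cross=39.971)
ex = (C−B)/|BC| = (0.2494,0.9684); ey = (-0.9684,0.2494)
P = B + 1.83·ex + -3.02·ey = (7.1153,-0.4146)

7.12 -0.41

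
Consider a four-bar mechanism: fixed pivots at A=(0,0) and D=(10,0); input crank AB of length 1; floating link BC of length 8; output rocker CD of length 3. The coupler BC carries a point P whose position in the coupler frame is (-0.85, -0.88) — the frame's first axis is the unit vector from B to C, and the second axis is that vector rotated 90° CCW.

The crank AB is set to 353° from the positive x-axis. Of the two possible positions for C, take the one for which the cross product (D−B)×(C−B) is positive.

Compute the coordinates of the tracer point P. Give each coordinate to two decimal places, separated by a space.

A=(0,0), D=(10.00,0)
B = A + 1.00·(cos353°, sin353°) = (0.9925, -0.1219)
|BD| = 9.0083
circle(B,8.00) ∩ circle(D,3.00): a=7.5569, h=2.6255
  candidates: C₊=(8.5132,2.6057) cross=23.652; C₋=(8.5843,-2.6449) cross=-23.652
  mode + wants cross > 0 → take C=(8.5132,2.6057) (cross=23.652)
ex = (C−B)/|BC| = (0.9401,0.3409); ey = (-0.3409,0.9401)
P = B + -0.85·ex + -0.88·ey = (0.4935,-1.2389)

0.49 -1.24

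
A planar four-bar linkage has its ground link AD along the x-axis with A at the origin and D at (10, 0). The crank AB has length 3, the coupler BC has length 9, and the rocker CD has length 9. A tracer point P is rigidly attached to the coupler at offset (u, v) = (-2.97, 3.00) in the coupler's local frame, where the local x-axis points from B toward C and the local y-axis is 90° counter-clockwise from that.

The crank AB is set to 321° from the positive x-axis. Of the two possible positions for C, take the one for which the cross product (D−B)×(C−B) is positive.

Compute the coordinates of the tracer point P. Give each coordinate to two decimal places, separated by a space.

-1.23 -4.16

A=(0,0), D=(10.00,0)
B = A + 3.00·(cos321°, sin321°) = (2.3314, -1.8880)
|BD| = 7.8975
circle(B,9.00) ∩ circle(D,9.00): a=3.9488, h=8.0875
  candidates: C₊=(4.2324,6.9090) cross=63.871; C₋=(8.0991,-8.7970) cross=-63.871
  mode + wants cross > 0 → take C=(4.2324,6.9090) (cross=63.871)
ex = (C−B)/|BC| = (0.2112,0.9774); ey = (-0.9774,0.2112)
P = B + -2.97·ex + 3.00·ey = (-1.2282,-4.1573)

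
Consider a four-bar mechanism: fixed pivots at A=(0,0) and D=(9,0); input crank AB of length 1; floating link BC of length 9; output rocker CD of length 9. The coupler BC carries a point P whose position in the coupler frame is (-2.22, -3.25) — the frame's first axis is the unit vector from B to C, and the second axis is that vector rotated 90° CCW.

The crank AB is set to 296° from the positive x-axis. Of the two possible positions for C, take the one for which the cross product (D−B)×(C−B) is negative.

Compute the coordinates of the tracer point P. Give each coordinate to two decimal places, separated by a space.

A=(0,0), D=(9.00,0)
B = A + 1.00·(cos296°, sin296°) = (0.4384, -0.8988)
|BD| = 8.6087
circle(B,9.00) ∩ circle(D,9.00): a=4.3043, h=7.9040
  candidates: C₊=(3.8940,7.4114) cross=68.043; C₋=(5.5444,-8.3102) cross=-68.043
  mode - wants cross < 0 → take C=(5.5444,-8.3102) (cross=-68.043)
ex = (C−B)/|BC| = (0.5673,-0.8235); ey = (0.8235,0.5673)
P = B + -2.22·ex + -3.25·ey = (-3.4974,-0.9145)

-3.50 -0.91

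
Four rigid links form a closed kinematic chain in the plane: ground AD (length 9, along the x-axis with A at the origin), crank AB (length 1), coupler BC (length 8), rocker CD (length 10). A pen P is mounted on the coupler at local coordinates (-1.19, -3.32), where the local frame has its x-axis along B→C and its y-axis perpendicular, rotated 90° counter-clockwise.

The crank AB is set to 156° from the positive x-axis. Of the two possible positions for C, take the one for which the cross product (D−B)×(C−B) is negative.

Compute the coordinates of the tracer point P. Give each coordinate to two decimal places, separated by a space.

A=(0,0), D=(9.00,0)
B = A + 1.00·(cos156°, sin156°) = (-0.9135, 0.4067)
|BD| = 9.9219
circle(B,8.00) ∩ circle(D,10.00): a=3.1468, h=7.3551
  candidates: C₊=(2.5321,7.6267) cross=72.977; C₋=(1.9291,-7.0712) cross=-72.977
  mode - wants cross < 0 → take C=(1.9291,-7.0712) (cross=-72.977)
ex = (C−B)/|BC| = (0.3553,-0.9347); ey = (0.9347,0.3553)
P = B + -1.19·ex + -3.32·ey = (-4.4397,0.3394)

-4.44 0.34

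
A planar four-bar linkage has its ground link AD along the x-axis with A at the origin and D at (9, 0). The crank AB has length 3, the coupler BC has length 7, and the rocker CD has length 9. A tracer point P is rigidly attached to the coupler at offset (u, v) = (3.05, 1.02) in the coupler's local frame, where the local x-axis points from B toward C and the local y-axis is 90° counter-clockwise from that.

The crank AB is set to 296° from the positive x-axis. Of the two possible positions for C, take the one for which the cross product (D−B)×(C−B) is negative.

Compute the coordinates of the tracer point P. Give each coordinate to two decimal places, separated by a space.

A=(0,0), D=(9.00,0)
B = A + 3.00·(cos296°, sin296°) = (1.3151, -2.6964)
|BD| = 8.1442
circle(B,7.00) ∩ circle(D,9.00): a=2.1075, h=6.6752
  candidates: C₊=(1.0937,4.3001) cross=54.364; C₋=(5.5138,-8.2974) cross=-54.364
  mode - wants cross < 0 → take C=(5.5138,-8.2974) (cross=-54.364)
ex = (C−B)/|BC| = (0.5998,-0.8001); ey = (0.8001,0.5998)
P = B + 3.05·ex + 1.02·ey = (3.9607,-4.5250)

3.96 -4.53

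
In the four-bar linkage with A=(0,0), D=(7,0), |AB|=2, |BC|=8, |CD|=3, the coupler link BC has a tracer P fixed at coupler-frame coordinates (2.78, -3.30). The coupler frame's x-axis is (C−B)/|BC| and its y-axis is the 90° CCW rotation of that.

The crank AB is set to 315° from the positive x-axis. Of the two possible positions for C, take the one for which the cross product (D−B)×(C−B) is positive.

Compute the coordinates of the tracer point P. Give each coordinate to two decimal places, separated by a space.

A=(0,0), D=(7.00,0)
B = A + 2.00·(cos315°, sin315°) = (1.4142, -1.4142)
|BD| = 5.7620
circle(B,8.00) ∩ circle(D,3.00): a=7.6536, h=2.3285
  candidates: C₊=(8.2623,2.7215) cross=13.417; C₋=(9.4052,-1.7930) cross=-13.417
  mode + wants cross > 0 → take C=(8.2623,2.7215) (cross=13.417)
ex = (C−B)/|BC| = (0.8560,0.5170); ey = (-0.5170,0.8560)
P = B + 2.78·ex + -3.30·ey = (5.4999,-2.8019)

5.50 -2.80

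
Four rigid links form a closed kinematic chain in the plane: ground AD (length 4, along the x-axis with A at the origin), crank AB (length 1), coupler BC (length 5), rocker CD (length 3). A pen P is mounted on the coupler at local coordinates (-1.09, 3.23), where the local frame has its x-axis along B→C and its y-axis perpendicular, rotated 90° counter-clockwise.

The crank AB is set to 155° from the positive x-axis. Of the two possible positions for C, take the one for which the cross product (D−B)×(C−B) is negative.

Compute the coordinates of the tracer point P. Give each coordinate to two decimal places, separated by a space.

A=(0,0), D=(4.00,0)
B = A + 1.00·(cos155°, sin155°) = (-0.9063, 0.4226)
|BD| = 4.9245
circle(B,5.00) ∩ circle(D,3.00): a=4.0868, h=2.8807
  candidates: C₊=(3.4126,2.9419) cross=14.186; C₋=(2.9182,-2.7982) cross=-14.186
  mode - wants cross < 0 → take C=(2.9182,-2.7982) (cross=-14.186)
ex = (C−B)/|BC| = (0.7649,-0.6442); ey = (0.6442,0.7649)
P = B + -1.09·ex + 3.23·ey = (0.3406,3.5954)

0.34 3.60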